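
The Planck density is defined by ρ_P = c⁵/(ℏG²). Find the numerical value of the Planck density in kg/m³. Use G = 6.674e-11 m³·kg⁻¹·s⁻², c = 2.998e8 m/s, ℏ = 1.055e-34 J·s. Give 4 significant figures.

ρ_P = c⁵/(ℏG²)
  = 2.422e42 / 4.699e-55
  = 5.154e96 kg/m³

5.154e96 kg/m³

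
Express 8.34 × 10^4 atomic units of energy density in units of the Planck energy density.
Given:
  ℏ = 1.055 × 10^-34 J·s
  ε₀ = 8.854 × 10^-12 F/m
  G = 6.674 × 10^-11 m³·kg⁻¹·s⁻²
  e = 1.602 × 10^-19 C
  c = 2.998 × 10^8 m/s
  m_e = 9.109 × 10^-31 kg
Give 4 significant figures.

atomic unit of energy density: u_au = E_h/a₀³ = m_e⁴e¹⁰/((4πε₀)⁵ℏ⁸) = 2.929 × 10^13 J/m³
Planck energy density: u_P = c⁷/(ℏG²) = 4.632 × 10^113 J/m³
8.34 × 10^4 × 2.929 × 10^13 / 4.632 × 10^113 = 5.274 × 10^-96

5.274 × 10^-96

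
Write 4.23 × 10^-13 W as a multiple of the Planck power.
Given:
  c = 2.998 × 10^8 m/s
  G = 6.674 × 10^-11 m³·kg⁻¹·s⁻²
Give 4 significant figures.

1.166 × 10^-65

Planck power: P_P = c⁵/G = 3.629 × 10^52 W.
4.23 × 10^-13 / 3.629 × 10^52 = 1.166 × 10^-65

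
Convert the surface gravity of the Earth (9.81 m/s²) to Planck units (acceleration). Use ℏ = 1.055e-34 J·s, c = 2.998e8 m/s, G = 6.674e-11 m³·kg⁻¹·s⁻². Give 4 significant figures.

Planck acceleration: a_P = √(c⁷/(ℏG)) = 5.560e51 m/s².
9.81 / 5.560e51 = 1.764e-51

1.764e-51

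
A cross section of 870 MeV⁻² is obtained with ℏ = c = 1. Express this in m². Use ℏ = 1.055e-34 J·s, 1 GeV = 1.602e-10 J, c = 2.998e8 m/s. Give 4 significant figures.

3.391e-23 m²

Area is [L]² = [E]⁻²·(ℏc)²; restore (ℏc)².
1 GeV⁻² → (ℏc)² × (1 GeV in J)⁻² = 3.898e-32 m².
Convert the energy scale: 870 MeV⁻² = 8.70e8 GeV⁻².
Result: 8.70e8 × 3.898e-32 = 3.391e-23 m².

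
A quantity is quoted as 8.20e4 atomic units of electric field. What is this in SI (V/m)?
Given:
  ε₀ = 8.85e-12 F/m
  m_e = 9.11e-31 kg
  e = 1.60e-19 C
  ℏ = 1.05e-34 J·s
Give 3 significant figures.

4.27e16 V/m

One atomic unit of electric field: E_au = E_h/(e a₀) = m_e²e⁵/((4πε₀)³ℏ⁴) = 5.20e11 V/m.
8.20e4 × 5.20e11 V/m = 4.27e16 V/m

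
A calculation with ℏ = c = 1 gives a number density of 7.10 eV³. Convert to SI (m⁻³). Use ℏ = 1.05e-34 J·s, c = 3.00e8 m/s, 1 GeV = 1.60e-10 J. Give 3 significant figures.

9.30e20 m⁻³

Number density is [L]⁻³ = [E]³/(ℏc)³.
1 GeV³ → 1/(ℏc)³ × (1 GeV in J)³ = 1.31e47 m⁻³.
Convert the energy scale: 7.10 eV³ = 7.10e-27 GeV³.
Result: 7.10e-27 × 1.31e47 = 9.30e20 m⁻³.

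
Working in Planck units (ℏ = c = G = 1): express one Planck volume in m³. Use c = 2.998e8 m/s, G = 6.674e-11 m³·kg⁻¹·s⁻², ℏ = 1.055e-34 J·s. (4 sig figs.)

Dimensional analysis gives V_P = (ℏG/c³)^(3/2).
  = √(1.784e-209)
  = 4.224e-105 m³

4.224e-105 m³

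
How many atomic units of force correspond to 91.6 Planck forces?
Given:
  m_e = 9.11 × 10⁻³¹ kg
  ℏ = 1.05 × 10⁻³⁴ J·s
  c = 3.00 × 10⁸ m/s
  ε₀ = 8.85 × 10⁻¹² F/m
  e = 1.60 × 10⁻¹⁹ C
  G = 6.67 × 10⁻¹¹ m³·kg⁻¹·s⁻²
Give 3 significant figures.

Planck force: F_P = c⁴/G = 1.21 × 10⁴⁴ N
atomic unit of force: F_au = E_h/a₀ = m_e²e⁶/((4πε₀)³ℏ⁴) = 8.33 × 10⁻⁸ N
91.6 × 1.21 × 10⁴⁴ / 8.33 × 10⁻⁸ = 1.34 × 10⁵³

1.34 × 10⁵³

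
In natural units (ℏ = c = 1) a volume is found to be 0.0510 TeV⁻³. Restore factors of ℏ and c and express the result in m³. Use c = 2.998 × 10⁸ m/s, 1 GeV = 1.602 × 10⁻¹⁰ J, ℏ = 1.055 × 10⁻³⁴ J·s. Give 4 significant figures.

Volume is [L]³ = [E]⁻³·(ℏc)³.
1 GeV⁻³ → (ℏc)³ × (1 GeV in J)⁻³ = 7.696 × 10⁻⁴⁸ m³.
Convert the energy scale: 0.0510 TeV⁻³ = 5.10 × 10⁻¹¹ GeV⁻³.
Result: 5.10 × 10⁻¹¹ × 7.696 × 10⁻⁴⁸ = 3.925 × 10⁻⁵⁸ m³.

3.925 × 10⁻⁵⁸ m³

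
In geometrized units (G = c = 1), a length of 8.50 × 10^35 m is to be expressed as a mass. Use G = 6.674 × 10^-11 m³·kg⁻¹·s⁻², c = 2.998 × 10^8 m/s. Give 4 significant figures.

1.145 × 10^63 kg

Length → mass via c²/G.
8.50 × 10^35 m × (c²/G) = 1.145 × 10^63 kg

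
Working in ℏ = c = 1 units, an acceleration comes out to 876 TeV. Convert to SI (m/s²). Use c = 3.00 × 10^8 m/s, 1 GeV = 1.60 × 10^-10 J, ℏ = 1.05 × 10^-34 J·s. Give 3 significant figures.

Acceleration is [L]/[T]² = c·[E]/ℏ.
1 GeV → c/ℏ × (1 GeV in J) = 4.57 × 10^32 m/s².
Convert the energy scale: 876 TeV = 8.76 × 10^5 GeV.
Result: 8.76 × 10^5 × 4.57 × 10^32 = 4.00 × 10^38 m/s².

4.00 × 10^38 m/s²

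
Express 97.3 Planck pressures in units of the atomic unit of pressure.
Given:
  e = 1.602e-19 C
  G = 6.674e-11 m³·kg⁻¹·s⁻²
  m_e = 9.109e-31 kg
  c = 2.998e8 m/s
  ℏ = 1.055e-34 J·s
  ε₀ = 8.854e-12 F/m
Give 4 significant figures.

Planck pressure: p_P = c⁷/(ℏG²) = 4.632e113 Pa
atomic unit of pressure: P_au = E_h/a₀³ = m_e⁴e¹⁰/((4πε₀)⁵ℏ⁸) = 2.929e13 Pa
97.3 × 4.632e113 / 2.929e13 = 1.539e102

1.539e102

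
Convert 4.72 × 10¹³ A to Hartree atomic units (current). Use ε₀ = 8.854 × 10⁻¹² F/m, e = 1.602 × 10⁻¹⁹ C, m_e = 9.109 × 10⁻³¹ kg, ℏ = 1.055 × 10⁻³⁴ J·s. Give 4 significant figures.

7.139 × 10¹⁵

atomic unit of electric current: I_au = e E_h/ℏ = m_e e⁵/((4πε₀)²ℏ³) = 6.612 × 10⁻³ A.
4.72 × 10¹³ / 6.612 × 10⁻³ = 7.139 × 10¹⁵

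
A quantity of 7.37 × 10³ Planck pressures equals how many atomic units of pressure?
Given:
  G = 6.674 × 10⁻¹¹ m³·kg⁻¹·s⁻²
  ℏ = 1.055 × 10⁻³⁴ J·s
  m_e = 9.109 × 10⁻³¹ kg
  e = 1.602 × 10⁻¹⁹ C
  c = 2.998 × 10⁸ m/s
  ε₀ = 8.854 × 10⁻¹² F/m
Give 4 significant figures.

Planck pressure: p_P = c⁷/(ℏG²) = 4.632 × 10¹¹³ Pa
atomic unit of pressure: P_au = E_h/a₀³ = m_e⁴e¹⁰/((4πε₀)⁵ℏ⁸) = 2.929 × 10¹³ Pa
7.37 × 10³ × 4.632 × 10¹¹³ / 2.929 × 10¹³ = 1.166 × 10¹⁰⁴

1.166 × 10¹⁰⁴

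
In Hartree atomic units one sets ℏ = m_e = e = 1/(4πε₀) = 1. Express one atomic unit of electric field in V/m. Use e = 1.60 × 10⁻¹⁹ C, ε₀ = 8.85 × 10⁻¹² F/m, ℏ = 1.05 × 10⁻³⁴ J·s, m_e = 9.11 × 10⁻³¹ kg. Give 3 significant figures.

E_au = E_h/(e a₀) = m_e²e⁵/((4πε₀)³ℏ⁴)
E_h = 4.38 × 10⁻¹⁸ J
a₀ = 5.26 × 10⁻¹¹ m
E_h/(e·a₀) = 5.20 × 10¹¹ V/m

5.20 × 10¹¹ V/m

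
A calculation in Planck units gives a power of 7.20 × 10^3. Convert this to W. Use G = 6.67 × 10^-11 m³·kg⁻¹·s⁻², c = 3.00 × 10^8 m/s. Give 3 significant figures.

2.62 × 10^56 W

One Planck power: P_P = c⁵/G = 3.64 × 10^52 W.
7.20 × 10^3 × 3.64 × 10^52 W = 2.62 × 10^56 W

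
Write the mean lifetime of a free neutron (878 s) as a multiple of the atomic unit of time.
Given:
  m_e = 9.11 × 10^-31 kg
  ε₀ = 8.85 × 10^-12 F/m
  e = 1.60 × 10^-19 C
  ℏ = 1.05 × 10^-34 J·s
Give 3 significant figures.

3.66 × 10^19

atomic unit of time: τ_au = (4πε₀)²ℏ³/(m_e e⁴) = 2.40 × 10^-17 s.
878 / 2.40 × 10^-17 = 3.66 × 10^19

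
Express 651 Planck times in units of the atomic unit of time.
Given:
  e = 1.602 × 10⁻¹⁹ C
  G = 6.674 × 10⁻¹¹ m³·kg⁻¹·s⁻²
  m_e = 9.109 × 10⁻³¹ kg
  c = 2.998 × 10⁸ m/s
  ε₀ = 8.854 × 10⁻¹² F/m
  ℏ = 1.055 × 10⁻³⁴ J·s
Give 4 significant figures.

1.449 × 10⁻²⁴

Planck time: t_P = √(ℏG/c⁵) = 5.392 × 10⁻⁴⁴ s
atomic unit of time: τ_au = (4πε₀)²ℏ³/(m_e e⁴) = 2.423 × 10⁻¹⁷ s
651 × 5.392 × 10⁻⁴⁴ / 2.423 × 10⁻¹⁷ = 1.449 × 10⁻²⁴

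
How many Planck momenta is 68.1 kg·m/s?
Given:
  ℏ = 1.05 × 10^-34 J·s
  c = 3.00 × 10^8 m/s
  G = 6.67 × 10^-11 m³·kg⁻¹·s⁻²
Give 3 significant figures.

10.4

Planck momentum: p_P = √(ℏc³/G) = 6.52 kg·m/s.
68.1 / 6.52 = 10.4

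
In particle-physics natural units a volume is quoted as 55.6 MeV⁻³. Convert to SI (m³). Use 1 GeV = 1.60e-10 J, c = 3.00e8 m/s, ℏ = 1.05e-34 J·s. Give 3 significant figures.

Volume is [L]³ = [E]⁻³·(ℏc)³.
1 GeV⁻³ → (ℏc)³ × (1 GeV in J)⁻³ = 7.63e-48 m³.
Convert the energy scale: 55.6 MeV⁻³ = 5.56e10 GeV⁻³.
Result: 5.56e10 × 7.63e-48 = 4.24e-37 m³.

4.24e-37 m³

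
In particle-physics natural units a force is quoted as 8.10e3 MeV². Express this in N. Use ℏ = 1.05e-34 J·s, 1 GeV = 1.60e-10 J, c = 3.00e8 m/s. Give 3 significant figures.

Force is [E]/[L] = [E]²/(ℏc); restore (ℏc)⁻¹.
1 GeV² → 1/(ℏc) × (1 GeV in J)² = 8.13e5 N.
Convert the energy scale: 8.10e3 MeV² = 8.10e-3 GeV².
Result: 8.10e-3 × 8.13e5 = 6.58e3 N.

6.58e3 N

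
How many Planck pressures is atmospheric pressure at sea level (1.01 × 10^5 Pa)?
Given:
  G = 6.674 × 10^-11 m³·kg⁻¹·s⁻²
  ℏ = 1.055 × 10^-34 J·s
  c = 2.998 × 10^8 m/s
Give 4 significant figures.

2.180 × 10^-109

Planck pressure: p_P = c⁷/(ℏG²) = 4.632 × 10^113 Pa.
1.01 × 10^5 / 4.632 × 10^113 = 2.180 × 10^-109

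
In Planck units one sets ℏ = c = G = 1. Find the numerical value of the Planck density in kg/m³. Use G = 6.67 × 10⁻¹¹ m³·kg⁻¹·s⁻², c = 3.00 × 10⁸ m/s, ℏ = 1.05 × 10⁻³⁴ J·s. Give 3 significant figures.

ρ_P = c⁵/(ℏG²)
  = 2.43 × 10⁴² / 4.67 × 10⁻⁵⁵
  = 5.20 × 10⁹⁶ kg/m³

5.20 × 10⁹⁶ kg/m³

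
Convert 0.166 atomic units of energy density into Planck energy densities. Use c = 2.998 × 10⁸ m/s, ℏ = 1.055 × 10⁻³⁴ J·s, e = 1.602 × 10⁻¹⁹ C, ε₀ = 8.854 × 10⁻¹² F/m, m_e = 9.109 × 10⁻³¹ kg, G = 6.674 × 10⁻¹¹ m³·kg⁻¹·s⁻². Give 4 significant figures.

atomic unit of energy density: u_au = E_h/a₀³ = m_e⁴e¹⁰/((4πε₀)⁵ℏ⁸) = 2.929 × 10¹³ J/m³
Planck energy density: u_P = c⁷/(ℏG²) = 4.632 × 10¹¹³ J/m³
0.166 × 2.929 × 10¹³ / 4.632 × 10¹¹³ = 1.050 × 10⁻¹⁰¹

1.050 × 10⁻¹⁰¹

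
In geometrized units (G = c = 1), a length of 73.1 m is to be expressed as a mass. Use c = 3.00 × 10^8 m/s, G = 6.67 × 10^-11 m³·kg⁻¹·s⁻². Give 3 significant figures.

Length → mass via c²/G.
73.1 m × (c²/G) = 9.86 × 10^28 kg

9.86 × 10^28 kg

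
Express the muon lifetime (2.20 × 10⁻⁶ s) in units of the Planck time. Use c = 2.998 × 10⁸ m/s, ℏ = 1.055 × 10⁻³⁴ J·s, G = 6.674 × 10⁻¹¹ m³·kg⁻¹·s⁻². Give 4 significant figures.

Planck time: t_P = √(ℏG/c⁵) = 5.392 × 10⁻⁴⁴ s.
2.20 × 10⁻⁶ / 5.392 × 10⁻⁴⁴ = 4.080 × 10³⁷

4.080 × 10³⁷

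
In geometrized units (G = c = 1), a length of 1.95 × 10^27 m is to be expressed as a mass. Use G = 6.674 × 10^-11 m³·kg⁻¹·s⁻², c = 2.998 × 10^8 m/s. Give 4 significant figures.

Length → mass via c²/G.
1.95 × 10^27 m × (c²/G) = 2.626 × 10^54 kg

2.626 × 10^54 kg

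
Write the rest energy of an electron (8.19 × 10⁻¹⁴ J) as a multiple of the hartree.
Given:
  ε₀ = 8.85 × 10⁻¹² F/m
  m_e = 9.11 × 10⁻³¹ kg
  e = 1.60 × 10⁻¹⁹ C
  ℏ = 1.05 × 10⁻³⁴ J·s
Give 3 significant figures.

hartree: E_h = m_e e⁴/(4πε₀ℏ)² = 4.38 × 10⁻¹⁸ J.
8.19 × 10⁻¹⁴ / 4.38 × 10⁻¹⁸ = 1.87 × 10⁴

1.87 × 10⁴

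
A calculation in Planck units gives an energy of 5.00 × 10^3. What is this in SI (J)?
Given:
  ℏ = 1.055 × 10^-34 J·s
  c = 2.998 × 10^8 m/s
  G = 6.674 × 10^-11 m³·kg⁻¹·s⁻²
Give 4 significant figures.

9.783 × 10^12 J

One Planck energy: E_P = √(ℏc⁵/G) = 1.957 × 10^9 J.
5.00 × 10^3 × 1.957 × 10^9 J = 9.783 × 10^12 J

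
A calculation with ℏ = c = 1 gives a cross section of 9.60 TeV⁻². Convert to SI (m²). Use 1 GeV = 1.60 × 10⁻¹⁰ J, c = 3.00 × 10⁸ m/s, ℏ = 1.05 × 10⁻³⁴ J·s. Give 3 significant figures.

Area is [L]² = [E]⁻²·(ℏc)²; restore (ℏc)².
1 GeV⁻² → (ℏc)² × (1 GeV in J)⁻² = 3.88 × 10⁻³² m².
Convert the energy scale: 9.60 TeV⁻² = 9.60 × 10⁻⁶ GeV⁻².
Result: 9.60 × 10⁻⁶ × 3.88 × 10⁻³² = 3.72 × 10⁻³⁷ m².

3.72 × 10⁻³⁷ m²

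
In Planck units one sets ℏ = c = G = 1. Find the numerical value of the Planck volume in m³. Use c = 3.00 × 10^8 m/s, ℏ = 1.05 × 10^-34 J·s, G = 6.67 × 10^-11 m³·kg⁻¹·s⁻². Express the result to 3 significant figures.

V_P = (ℏG/c³)^(3/2)
  = √(1.75 × 10^-209)
  = 4.18 × 10^-105 m³

4.18 × 10^-105 m³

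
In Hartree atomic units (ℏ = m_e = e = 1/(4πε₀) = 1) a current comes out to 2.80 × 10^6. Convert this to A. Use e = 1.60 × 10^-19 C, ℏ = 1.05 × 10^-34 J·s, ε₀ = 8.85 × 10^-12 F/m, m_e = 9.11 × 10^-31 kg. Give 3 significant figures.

1.87 × 10^4 A

One atomic unit of electric current: I_au = e E_h/ℏ = m_e e⁵/((4πε₀)²ℏ³) = 6.67 × 10^-3 A.
2.80 × 10^6 × 6.67 × 10^-3 A = 1.87 × 10^4 A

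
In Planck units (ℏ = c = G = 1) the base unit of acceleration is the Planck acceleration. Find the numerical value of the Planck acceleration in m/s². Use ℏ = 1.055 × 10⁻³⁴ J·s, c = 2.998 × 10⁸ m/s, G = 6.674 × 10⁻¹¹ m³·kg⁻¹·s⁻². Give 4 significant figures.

5.560 × 10⁵¹ m/s²

a_P = √(c⁷/(ℏG))
  = √(3.092 × 10¹⁰³)
  = 5.560 × 10⁵¹ m/s²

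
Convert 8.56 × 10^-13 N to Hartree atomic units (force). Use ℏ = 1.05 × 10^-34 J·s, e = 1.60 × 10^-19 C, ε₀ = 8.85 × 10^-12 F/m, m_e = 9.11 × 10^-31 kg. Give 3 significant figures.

1.03 × 10^-5

atomic unit of force: F_au = E_h/a₀ = m_e²e⁶/((4πε₀)³ℏ⁴) = 8.33 × 10^-8 N.
8.56 × 10^-13 / 8.33 × 10^-8 = 1.03 × 10^-5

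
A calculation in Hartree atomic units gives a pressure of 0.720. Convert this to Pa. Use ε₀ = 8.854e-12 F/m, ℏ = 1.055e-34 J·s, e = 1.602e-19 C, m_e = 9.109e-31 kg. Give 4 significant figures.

2.109e13 Pa

One atomic unit of pressure: P_au = E_h/a₀³ = m_e⁴e¹⁰/((4πε₀)⁵ℏ⁸) = 2.929e13 Pa.
0.720 × 2.929e13 Pa = 2.109e13 Pa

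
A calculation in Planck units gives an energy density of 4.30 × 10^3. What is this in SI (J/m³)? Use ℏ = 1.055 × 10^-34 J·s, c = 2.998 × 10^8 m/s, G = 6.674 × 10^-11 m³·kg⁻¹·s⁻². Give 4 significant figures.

One Planck energy density: u_P = c⁷/(ℏG²) = 4.632 × 10^113 J/m³.
4.30 × 10^3 × 4.632 × 10^113 J/m³ = 1.992 × 10^117 J/m³

1.992 × 10^117 J/m³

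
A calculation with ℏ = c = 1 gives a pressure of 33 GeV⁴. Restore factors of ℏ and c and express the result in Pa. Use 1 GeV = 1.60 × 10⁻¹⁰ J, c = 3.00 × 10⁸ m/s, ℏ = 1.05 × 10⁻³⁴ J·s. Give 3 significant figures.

Pressure is [E]/[L]³ = [E]⁴/(ℏc)³.
1 GeV⁴ → 1/(ℏc)³ × (1 GeV in J)⁴ = 2.10 × 10³⁷ Pa.
Result: 33 × 2.10 × 10³⁷ = 6.92 × 10³⁸ Pa.

6.92 × 10³⁸ Pa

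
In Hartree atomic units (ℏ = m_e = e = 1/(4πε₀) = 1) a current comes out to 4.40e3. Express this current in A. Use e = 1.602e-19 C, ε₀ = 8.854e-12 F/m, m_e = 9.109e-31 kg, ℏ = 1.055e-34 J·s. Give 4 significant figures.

29.09 A

One atomic unit of electric current: I_au = e E_h/ℏ = m_e e⁵/((4πε₀)²ℏ³) = 6.612e-3 A.
4.40e3 × 6.612e-3 A = 29.09 A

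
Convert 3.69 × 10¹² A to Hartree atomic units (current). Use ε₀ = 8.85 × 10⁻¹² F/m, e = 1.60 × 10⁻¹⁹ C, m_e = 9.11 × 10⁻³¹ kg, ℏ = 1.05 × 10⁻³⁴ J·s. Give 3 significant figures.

5.53 × 10¹⁴

atomic unit of electric current: I_au = e E_h/ℏ = m_e e⁵/((4πε₀)²ℏ³) = 6.67 × 10⁻³ A.
3.69 × 10¹² / 6.67 × 10⁻³ = 5.53 × 10¹⁴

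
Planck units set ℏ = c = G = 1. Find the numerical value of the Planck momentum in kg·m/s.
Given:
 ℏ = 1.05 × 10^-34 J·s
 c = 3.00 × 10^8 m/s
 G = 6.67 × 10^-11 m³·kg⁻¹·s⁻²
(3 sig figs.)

6.52 kg·m/s

The unique combination of the constants set to 1 with dimensions of momentum is p_P = √(ℏc³/G).
  = √(42.5)
  = 6.52 kg·m/s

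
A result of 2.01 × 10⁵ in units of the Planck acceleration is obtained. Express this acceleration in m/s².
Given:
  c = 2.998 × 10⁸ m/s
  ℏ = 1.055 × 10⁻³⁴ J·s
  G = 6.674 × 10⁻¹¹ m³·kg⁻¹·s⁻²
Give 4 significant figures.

One Planck acceleration: a_P = √(c⁷/(ℏG)) = 5.560 × 10⁵¹ m/s².
2.01 × 10⁵ × 5.560 × 10⁵¹ m/s² = 1.118 × 10⁵⁷ m/s²

1.118 × 10⁵⁷ m/s²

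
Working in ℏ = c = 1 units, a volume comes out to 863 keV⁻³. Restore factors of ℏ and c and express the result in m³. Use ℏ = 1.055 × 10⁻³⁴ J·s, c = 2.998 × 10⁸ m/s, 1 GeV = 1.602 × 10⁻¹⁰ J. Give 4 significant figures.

Volume is [L]³ = [E]⁻³·(ℏc)³.
1 GeV⁻³ → (ℏc)³ × (1 GeV in J)⁻³ = 7.696 × 10⁻⁴⁸ m³.
Convert the energy scale: 863 keV⁻³ = 8.63 × 10²⁰ GeV⁻³.
Result: 8.63 × 10²⁰ × 7.696 × 10⁻⁴⁸ = 6.642 × 10⁻²⁷ m³.

6.642 × 10⁻²⁷ m³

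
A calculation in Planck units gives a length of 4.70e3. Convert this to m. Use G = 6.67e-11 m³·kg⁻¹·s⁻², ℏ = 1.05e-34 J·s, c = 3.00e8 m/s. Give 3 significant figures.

7.57e-32 m

One Planck length: ℓ_P = √(ℏG/c³) = 1.61e-35 m.
4.70e3 × 1.61e-35 m = 7.57e-32 m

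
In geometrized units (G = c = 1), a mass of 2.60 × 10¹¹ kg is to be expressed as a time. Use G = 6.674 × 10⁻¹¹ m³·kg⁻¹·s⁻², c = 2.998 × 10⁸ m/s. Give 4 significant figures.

6.440 × 10⁻²⁵ s

Mass → time via G/c³.
2.60 × 10¹¹ kg × (G/c³) = 6.440 × 10⁻²⁵ s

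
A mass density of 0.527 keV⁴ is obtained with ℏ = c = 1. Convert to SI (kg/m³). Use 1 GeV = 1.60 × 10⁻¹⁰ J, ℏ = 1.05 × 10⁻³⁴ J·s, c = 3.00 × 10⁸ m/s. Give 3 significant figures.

1.23 × 10⁻⁴ kg/m³

Mass density is [E]/(c²[L]³) = [E]⁴/(ℏ³c⁵).
1 GeV⁴ → 1/(ℏ³c⁵) × (1 GeV in J)⁴ = 2.33 × 10²⁰ kg/m³.
Convert the energy scale: 0.527 keV⁴ = 5.27 × 10⁻²⁵ GeV⁴.
Result: 5.27 × 10⁻²⁵ × 2.33 × 10²⁰ = 1.23 × 10⁻⁴ kg/m³.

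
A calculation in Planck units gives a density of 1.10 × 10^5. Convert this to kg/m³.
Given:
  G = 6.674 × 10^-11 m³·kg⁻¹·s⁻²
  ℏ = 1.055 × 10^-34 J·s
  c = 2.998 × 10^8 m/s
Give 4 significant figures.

5.669 × 10^101 kg/m³

One Planck density: ρ_P = c⁵/(ℏG²) = 5.154 × 10^96 kg/m³.
1.10 × 10^5 × 5.154 × 10^96 kg/m³ = 5.669 × 10^101 kg/m³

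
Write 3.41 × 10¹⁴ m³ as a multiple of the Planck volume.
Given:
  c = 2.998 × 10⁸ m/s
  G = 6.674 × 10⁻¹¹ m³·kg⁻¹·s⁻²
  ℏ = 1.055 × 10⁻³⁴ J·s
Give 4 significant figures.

8.073 × 10¹¹⁸

Planck volume: V_P = (ℏG/c³)^(3/2) = 4.224 × 10⁻¹⁰⁵ m³.
3.41 × 10¹⁴ / 4.224 × 10⁻¹⁰⁵ = 8.073 × 10¹¹⁸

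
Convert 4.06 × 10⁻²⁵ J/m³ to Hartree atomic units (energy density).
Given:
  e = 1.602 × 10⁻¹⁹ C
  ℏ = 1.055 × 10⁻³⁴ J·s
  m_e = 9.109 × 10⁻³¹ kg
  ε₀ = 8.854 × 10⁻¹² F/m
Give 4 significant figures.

1.386 × 10⁻³⁸

atomic unit of energy density: u_au = E_h/a₀³ = m_e⁴e¹⁰/((4πε₀)⁵ℏ⁸) = 2.929 × 10¹³ J/m³.
4.06 × 10⁻²⁵ / 2.929 × 10¹³ = 1.386 × 10⁻³⁸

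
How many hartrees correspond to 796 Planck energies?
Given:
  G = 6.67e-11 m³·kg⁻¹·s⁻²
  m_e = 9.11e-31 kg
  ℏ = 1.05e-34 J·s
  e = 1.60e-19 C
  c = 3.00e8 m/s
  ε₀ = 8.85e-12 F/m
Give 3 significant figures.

Planck energy: E_P = √(ℏc⁵/G) = 1.96e9 J
hartree: E_h = m_e e⁴/(4πε₀ℏ)² = 4.38e-18 J
796 × 1.96e9 / 4.38e-18 = 3.56e29

3.56e29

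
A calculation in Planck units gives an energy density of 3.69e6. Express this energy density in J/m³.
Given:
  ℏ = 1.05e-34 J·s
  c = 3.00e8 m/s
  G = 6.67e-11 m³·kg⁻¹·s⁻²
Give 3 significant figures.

1.73e120 J/m³

One Planck energy density: u_P = c⁷/(ℏG²) = 4.68e113 J/m³.
3.69e6 × 4.68e113 J/m³ = 1.73e120 J/m³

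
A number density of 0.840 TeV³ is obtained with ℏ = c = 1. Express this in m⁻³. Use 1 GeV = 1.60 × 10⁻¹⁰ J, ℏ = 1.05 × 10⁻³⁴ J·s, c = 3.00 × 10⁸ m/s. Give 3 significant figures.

Number density is [L]⁻³ = [E]³/(ℏc)³.
1 GeV³ → 1/(ℏc)³ × (1 GeV in J)³ = 1.31 × 10⁴⁷ m⁻³.
Convert the energy scale: 0.840 TeV³ = 8.40 × 10⁸ GeV³.
Result: 8.40 × 10⁸ × 1.31 × 10⁴⁷ = 1.10 × 10⁵⁶ m⁻³.

1.10 × 10⁵⁶ m⁻³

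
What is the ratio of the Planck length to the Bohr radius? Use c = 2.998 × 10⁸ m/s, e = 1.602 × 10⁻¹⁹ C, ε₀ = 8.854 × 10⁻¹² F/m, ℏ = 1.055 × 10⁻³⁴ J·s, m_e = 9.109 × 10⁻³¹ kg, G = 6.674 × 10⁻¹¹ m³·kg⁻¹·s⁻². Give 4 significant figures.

Planck length: ℓ_P = √(ℏG/c³) = 1.616 × 10⁻³⁵ m
Bohr radius: a₀ = 4πε₀ℏ²/(m_e e²) = 5.297 × 10⁻¹¹ m
ratio = 1.616 × 10⁻³⁵ / 5.297 × 10⁻¹¹ = 3.051 × 10⁻²⁵

3.051 × 10⁻²⁵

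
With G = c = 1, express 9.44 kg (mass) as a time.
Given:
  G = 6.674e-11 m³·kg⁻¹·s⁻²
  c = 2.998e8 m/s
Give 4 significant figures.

2.338e-35 s

Mass → time via G/c³.
9.44 kg × (G/c³) = 2.338e-35 s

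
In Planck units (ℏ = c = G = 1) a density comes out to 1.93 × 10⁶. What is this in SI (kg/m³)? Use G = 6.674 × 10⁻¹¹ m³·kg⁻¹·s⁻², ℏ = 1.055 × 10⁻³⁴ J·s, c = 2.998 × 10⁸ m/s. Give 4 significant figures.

9.947 × 10¹⁰² kg/m³

One Planck density: ρ_P = c⁵/(ℏG²) = 5.154 × 10⁹⁶ kg/m³.
1.93 × 10⁶ × 5.154 × 10⁹⁶ kg/m³ = 9.947 × 10¹⁰² kg/m³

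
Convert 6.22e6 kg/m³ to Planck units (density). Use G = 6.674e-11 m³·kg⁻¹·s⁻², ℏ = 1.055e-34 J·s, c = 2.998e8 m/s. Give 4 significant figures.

Planck density: ρ_P = c⁵/(ℏG²) = 5.154e96 kg/m³.
6.22e6 / 5.154e96 = 1.207e-90

1.207e-90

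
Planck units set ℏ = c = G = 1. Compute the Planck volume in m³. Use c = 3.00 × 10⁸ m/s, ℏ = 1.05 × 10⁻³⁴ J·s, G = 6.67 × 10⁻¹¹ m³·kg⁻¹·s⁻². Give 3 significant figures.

From ℏ = c = G = 1 the volume scale is V_P = (ℏG/c³)^(3/2).
  = √(1.75 × 10⁻²⁰⁹)
  = 4.18 × 10⁻¹⁰⁵ m³

4.18 × 10⁻¹⁰⁵ m³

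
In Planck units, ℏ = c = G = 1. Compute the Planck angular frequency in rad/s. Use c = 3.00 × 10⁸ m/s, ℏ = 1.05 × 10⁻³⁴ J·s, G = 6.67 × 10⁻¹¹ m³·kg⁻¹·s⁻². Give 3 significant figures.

1.86 × 10⁴³ rad/s

From ℏ = c = G = 1 the angular frequency scale is ω_P = √(c⁵/(ℏG)).
  = √(3.47 × 10⁸⁶)
  = 1.86 × 10⁴³ rad/s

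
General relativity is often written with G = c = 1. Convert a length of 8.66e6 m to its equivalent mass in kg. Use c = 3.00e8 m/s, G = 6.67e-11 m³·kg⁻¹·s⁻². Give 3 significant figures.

1.17e34 kg

Length → mass via c²/G.
8.66e6 m × (c²/G) = 1.17e34 kg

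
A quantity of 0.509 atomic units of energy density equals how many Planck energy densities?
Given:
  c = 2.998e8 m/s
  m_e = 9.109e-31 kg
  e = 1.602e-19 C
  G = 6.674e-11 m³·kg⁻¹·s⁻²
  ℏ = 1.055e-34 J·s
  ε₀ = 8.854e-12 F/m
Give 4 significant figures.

3.219e-101

atomic unit of energy density: u_au = E_h/a₀³ = m_e⁴e¹⁰/((4πε₀)⁵ℏ⁸) = 2.929e13 J/m³
Planck energy density: u_P = c⁷/(ℏG²) = 4.632e113 J/m³
0.509 × 2.929e13 / 4.632e113 = 3.219e-101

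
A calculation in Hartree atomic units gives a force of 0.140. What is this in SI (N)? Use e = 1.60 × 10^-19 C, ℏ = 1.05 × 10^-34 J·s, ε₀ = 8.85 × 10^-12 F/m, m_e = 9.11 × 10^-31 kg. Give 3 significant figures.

One atomic unit of force: F_au = E_h/a₀ = m_e²e⁶/((4πε₀)³ℏ⁴) = 8.33 × 10^-8 N.
0.140 × 8.33 × 10^-8 N = 1.17 × 10^-8 N

1.17 × 10^-8 N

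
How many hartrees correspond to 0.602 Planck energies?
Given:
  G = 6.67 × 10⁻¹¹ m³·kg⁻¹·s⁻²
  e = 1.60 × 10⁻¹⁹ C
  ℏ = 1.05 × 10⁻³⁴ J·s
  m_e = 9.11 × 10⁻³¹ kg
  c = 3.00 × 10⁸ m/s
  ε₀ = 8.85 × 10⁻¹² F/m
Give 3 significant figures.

Planck energy: E_P = √(ℏc⁵/G) = 1.96 × 10⁹ J
hartree: E_h = m_e e⁴/(4πε₀ℏ)² = 4.38 × 10⁻¹⁸ J
0.602 × 1.96 × 10⁹ / 4.38 × 10⁻¹⁸ = 2.69 × 10²⁶

2.69 × 10²⁶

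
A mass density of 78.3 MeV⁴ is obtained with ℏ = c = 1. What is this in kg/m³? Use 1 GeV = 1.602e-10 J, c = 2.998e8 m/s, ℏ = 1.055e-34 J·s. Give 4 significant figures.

1.813e10 kg/m³

Mass density is [E]/(c²[L]³) = [E]⁴/(ℏ³c⁵).
1 GeV⁴ → 1/(ℏ³c⁵) × (1 GeV in J)⁴ = 2.316e20 kg/m³.
Convert the energy scale: 78.3 MeV⁴ = 7.83e-11 GeV⁴.
Result: 7.83e-11 × 2.316e20 = 1.813e10 kg/m³.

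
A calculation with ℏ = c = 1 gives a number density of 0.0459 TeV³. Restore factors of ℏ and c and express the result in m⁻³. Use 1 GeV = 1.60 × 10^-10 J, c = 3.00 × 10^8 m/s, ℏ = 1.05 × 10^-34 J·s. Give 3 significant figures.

6.02 × 10^54 m⁻³

Number density is [L]⁻³ = [E]³/(ℏc)³.
1 GeV³ → 1/(ℏc)³ × (1 GeV in J)³ = 1.31 × 10^47 m⁻³.
Convert the energy scale: 0.0459 TeV³ = 4.59 × 10^7 GeV³.
Result: 4.59 × 10^7 × 1.31 × 10^47 = 6.02 × 10^54 m⁻³.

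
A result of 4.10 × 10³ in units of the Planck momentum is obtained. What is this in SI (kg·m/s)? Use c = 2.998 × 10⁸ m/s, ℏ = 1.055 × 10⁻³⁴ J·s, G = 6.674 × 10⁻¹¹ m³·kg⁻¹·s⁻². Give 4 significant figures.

One Planck momentum: p_P = √(ℏc³/G) = 6.527 kg·m/s.
4.10 × 10³ × 6.527 kg·m/s = 2.676 × 10⁴ kg·m/s

2.676 × 10⁴ kg·m/s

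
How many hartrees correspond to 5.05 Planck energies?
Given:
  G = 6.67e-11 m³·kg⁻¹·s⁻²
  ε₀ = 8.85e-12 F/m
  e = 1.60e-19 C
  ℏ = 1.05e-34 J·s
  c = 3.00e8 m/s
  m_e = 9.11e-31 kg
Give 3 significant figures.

2.26e27

Planck energy: E_P = √(ℏc⁵/G) = 1.96e9 J
hartree: E_h = m_e e⁴/(4πε₀ℏ)² = 4.38e-18 J
5.05 × 1.96e9 / 4.38e-18 = 2.26e27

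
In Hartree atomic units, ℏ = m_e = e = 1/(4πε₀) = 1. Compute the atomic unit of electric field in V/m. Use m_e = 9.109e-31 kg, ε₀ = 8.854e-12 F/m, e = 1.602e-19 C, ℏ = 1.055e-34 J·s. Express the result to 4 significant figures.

5.131e11 V/m

Dimensional analysis gives E_au = E_h/(e a₀) = m_e²e⁵/((4πε₀)³ℏ⁴).
E_h = 4.354e-18 J
a₀ = 5.297e-11 m
E_h/(e·a₀) = 5.131e11 V/m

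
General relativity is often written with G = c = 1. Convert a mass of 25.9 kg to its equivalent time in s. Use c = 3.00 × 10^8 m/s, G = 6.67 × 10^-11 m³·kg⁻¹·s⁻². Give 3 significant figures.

6.40 × 10^-35 s

Mass → time via G/c³.
25.9 kg × (G/c³) = 6.40 × 10^-35 s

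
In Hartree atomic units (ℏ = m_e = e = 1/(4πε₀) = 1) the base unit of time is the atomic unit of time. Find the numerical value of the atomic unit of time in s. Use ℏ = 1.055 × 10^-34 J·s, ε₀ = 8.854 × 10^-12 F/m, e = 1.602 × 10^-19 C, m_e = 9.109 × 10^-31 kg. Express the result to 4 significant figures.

2.423 × 10^-17 s

τ_au = (4πε₀)²ℏ³/(m_e e⁴)
E_h = 4.354 × 10^-18 J
ℏ/E_h = 2.423 × 10^-17 s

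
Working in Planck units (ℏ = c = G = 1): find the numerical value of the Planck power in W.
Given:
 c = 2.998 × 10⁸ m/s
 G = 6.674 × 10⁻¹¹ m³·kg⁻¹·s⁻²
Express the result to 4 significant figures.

Dimensional analysis gives P_P = c⁵/G.
  = 2.422 × 10⁴² / 6.674 × 10⁻¹¹
  = 3.629 × 10⁵² W

3.629 × 10⁵² W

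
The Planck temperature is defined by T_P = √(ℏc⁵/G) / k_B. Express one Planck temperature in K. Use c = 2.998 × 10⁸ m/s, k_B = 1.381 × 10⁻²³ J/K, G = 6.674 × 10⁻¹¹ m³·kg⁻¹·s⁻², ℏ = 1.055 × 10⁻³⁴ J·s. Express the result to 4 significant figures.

1.417 × 10³² K

T_P = √(ℏc⁵/G) / k_B
  = √(3.828 × 10¹⁸) × 7.241 × 10²²
  = 1.417 × 10³² K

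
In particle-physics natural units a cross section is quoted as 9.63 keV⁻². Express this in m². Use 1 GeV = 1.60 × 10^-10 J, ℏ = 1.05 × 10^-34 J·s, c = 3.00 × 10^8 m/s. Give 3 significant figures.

3.73 × 10^-19 m²

Area is [L]² = [E]⁻²·(ℏc)²; restore (ℏc)².
1 GeV⁻² → (ℏc)² × (1 GeV in J)⁻² = 3.88 × 10^-32 m².
Convert the energy scale: 9.63 keV⁻² = 9.63 × 10^12 GeV⁻².
Result: 9.63 × 10^12 × 3.88 × 10^-32 = 3.73 × 10^-19 m².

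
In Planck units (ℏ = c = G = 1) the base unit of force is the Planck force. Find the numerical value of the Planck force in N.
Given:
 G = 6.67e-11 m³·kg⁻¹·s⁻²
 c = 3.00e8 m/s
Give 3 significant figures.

F_P = c⁴/G
  = 8.10e33 / 6.67e-11
  = 1.21e44 N

1.21e44 N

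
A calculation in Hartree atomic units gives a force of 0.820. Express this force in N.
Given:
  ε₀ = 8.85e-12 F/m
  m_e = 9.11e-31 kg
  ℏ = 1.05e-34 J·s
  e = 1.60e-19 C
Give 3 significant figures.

6.83e-8 N

One atomic unit of force: F_au = E_h/a₀ = m_e²e⁶/((4πε₀)³ℏ⁴) = 8.33e-8 N.
0.820 × 8.33e-8 N = 6.83e-8 N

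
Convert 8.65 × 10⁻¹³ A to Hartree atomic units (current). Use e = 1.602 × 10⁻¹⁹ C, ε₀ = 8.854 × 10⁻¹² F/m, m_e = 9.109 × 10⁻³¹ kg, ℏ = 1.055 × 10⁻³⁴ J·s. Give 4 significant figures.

1.308 × 10⁻¹⁰

atomic unit of electric current: I_au = e E_h/ℏ = m_e e⁵/((4πε₀)²ℏ³) = 6.612 × 10⁻³ A.
8.65 × 10⁻¹³ / 6.612 × 10⁻³ = 1.308 × 10⁻¹⁰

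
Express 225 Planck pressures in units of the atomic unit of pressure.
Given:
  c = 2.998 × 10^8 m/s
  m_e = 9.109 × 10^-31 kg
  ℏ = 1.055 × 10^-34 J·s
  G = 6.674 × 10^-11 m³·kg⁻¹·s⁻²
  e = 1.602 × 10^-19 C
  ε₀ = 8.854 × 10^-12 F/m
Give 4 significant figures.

3.558 × 10^102

Planck pressure: p_P = c⁷/(ℏG²) = 4.632 × 10^113 Pa
atomic unit of pressure: P_au = E_h/a₀³ = m_e⁴e¹⁰/((4πε₀)⁵ℏ⁸) = 2.929 × 10^13 Pa
225 × 4.632 × 10^113 / 2.929 × 10^13 = 3.558 × 10^102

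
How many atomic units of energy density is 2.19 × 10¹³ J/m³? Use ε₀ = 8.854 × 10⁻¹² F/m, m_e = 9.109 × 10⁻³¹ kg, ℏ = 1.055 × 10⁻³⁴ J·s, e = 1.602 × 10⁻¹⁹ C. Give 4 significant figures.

0.7477

atomic unit of energy density: u_au = E_h/a₀³ = m_e⁴e¹⁰/((4πε₀)⁵ℏ⁸) = 2.929 × 10¹³ J/m³.
2.19 × 10¹³ / 2.929 × 10¹³ = 0.7477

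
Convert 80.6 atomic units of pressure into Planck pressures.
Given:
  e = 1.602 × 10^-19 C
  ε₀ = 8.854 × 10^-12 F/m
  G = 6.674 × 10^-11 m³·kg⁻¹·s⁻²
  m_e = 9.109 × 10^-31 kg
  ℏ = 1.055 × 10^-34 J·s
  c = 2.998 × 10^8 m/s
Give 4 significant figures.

atomic unit of pressure: P_au = E_h/a₀³ = m_e⁴e¹⁰/((4πε₀)⁵ℏ⁸) = 2.929 × 10^13 Pa
Planck pressure: p_P = c⁷/(ℏG²) = 4.632 × 10^113 Pa
80.6 × 2.929 × 10^13 / 4.632 × 10^113 = 5.097 × 10^-99

5.097 × 10^-99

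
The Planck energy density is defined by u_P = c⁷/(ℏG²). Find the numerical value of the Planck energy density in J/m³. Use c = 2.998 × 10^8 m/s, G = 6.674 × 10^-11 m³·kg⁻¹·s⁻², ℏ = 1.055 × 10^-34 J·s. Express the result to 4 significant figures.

u_P = c⁷/(ℏG²)
  = 2.177 × 10^59 / 4.699 × 10^-55
  = 4.632 × 10^113 J/m³

4.632 × 10^113 J/m³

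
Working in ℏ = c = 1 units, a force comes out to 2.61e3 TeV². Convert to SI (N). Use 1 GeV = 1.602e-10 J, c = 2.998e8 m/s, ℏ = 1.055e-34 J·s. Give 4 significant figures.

Force is [E]/[L] = [E]²/(ℏc); restore (ℏc)⁻¹.
1 GeV² → 1/(ℏc) × (1 GeV in J)² = 8.114e5 N.
Convert the energy scale: 2.61e3 TeV² = 2.61e9 GeV².
Result: 2.61e9 × 8.114e5 = 2.118e15 N.

2.118e15 N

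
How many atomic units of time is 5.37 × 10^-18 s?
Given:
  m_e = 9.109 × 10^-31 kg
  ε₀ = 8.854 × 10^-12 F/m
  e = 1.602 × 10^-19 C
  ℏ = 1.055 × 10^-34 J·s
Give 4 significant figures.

atomic unit of time: τ_au = (4πε₀)²ℏ³/(m_e e⁴) = 2.423 × 10^-17 s.
5.37 × 10^-18 / 2.423 × 10^-17 = 0.2216

0.2216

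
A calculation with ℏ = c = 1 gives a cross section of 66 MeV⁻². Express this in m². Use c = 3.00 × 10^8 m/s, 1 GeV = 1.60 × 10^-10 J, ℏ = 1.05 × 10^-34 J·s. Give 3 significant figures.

Area is [L]² = [E]⁻²·(ℏc)²; restore (ℏc)².
1 GeV⁻² → (ℏc)² × (1 GeV in J)⁻² = 3.88 × 10^-32 m².
Convert the energy scale: 66 MeV⁻² = 6.60 × 10^7 GeV⁻².
Result: 6.60 × 10^7 × 3.88 × 10^-32 = 2.56 × 10^-24 m².

2.56 × 10^-24 m²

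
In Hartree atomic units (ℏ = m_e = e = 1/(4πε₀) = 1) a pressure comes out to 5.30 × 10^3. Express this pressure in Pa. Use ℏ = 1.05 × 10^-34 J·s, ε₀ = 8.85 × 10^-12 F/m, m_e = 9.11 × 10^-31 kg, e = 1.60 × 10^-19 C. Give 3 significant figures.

One atomic unit of pressure: P_au = E_h/a₀³ = m_e⁴e¹⁰/((4πε₀)⁵ℏ⁸) = 3.01 × 10^13 Pa.
5.30 × 10^3 × 3.01 × 10^13 Pa = 1.60 × 10^17 Pa

1.60 × 10^17 Pa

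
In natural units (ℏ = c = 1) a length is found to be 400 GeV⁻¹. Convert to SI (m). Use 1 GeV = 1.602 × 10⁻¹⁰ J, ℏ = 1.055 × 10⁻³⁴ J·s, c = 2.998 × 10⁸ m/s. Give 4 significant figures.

A length is [E]⁻¹ in ℏ=c=1; restore one factor of ℏc.
1 GeV⁻¹ → ℏc × (1 GeV in J)⁻¹ = 1.974 × 10⁻¹⁶ m.
Result: 400 × 1.974 × 10⁻¹⁶ = 7.897 × 10⁻¹⁴ m.

7.897 × 10⁻¹⁴ m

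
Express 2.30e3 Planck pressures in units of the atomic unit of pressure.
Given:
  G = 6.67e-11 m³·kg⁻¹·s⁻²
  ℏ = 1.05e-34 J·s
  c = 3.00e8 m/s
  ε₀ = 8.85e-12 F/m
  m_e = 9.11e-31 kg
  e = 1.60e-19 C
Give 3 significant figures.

3.57e103

Planck pressure: p_P = c⁷/(ℏG²) = 4.68e113 Pa
atomic unit of pressure: P_au = E_h/a₀³ = m_e⁴e¹⁰/((4πε₀)⁵ℏ⁸) = 3.01e13 Pa
2.30e3 × 4.68e113 / 3.01e13 = 3.57e103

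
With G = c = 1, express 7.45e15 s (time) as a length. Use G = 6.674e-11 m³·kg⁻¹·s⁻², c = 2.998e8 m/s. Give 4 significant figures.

2.234e24 m

Time → length via c.
7.45e15 s × (c) = 2.234e24 m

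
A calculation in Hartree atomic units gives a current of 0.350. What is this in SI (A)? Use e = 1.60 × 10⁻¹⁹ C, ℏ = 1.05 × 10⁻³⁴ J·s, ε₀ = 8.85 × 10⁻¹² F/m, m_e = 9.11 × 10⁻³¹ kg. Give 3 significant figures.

One atomic unit of electric current: I_au = e E_h/ℏ = m_e e⁵/((4πε₀)²ℏ³) = 6.67 × 10⁻³ A.
0.350 × 6.67 × 10⁻³ A = 2.34 × 10⁻³ A

2.34 × 10⁻³ A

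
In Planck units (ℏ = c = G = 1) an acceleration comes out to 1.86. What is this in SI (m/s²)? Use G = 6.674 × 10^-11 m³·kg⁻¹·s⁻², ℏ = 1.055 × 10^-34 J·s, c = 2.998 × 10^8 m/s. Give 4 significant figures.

1.034 × 10^52 m/s²

One Planck acceleration: a_P = √(c⁷/(ℏG)) = 5.560 × 10^51 m/s².
1.86 × 5.560 × 10^51 m/s² = 1.034 × 10^52 m/s²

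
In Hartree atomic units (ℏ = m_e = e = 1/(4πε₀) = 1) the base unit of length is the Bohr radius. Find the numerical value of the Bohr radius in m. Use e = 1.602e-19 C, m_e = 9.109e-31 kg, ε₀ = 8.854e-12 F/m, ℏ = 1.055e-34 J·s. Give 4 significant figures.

5.297e-11 m

a₀ = 4πε₀ℏ²/(m_e e²)
  = 1.238e-78 / 2.338e-68
  = 5.297e-11 m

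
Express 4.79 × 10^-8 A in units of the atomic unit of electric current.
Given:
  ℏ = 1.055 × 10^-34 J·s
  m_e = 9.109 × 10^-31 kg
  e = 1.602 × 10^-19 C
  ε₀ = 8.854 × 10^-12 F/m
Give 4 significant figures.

atomic unit of electric current: I_au = e E_h/ℏ = m_e e⁵/((4πε₀)²ℏ³) = 6.612 × 10^-3 A.
4.79 × 10^-8 / 6.612 × 10^-3 = 7.244 × 10^-6

7.244 × 10^-6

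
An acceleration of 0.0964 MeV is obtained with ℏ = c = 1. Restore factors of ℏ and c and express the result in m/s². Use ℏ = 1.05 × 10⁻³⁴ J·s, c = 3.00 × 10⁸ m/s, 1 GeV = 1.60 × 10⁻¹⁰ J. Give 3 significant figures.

4.41 × 10²⁸ m/s²

Acceleration is [L]/[T]² = c·[E]/ℏ.
1 GeV → c/ℏ × (1 GeV in J) = 4.57 × 10³² m/s².
Convert the energy scale: 0.0964 MeV = 9.64 × 10⁻⁵ GeV.
Result: 9.64 × 10⁻⁵ × 4.57 × 10³² = 4.41 × 10²⁸ m/s².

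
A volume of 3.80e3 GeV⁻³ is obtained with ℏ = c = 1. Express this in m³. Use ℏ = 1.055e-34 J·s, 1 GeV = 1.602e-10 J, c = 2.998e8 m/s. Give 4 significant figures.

2.924e-44 m³

Volume is [L]³ = [E]⁻³·(ℏc)³.
1 GeV⁻³ → (ℏc)³ × (1 GeV in J)⁻³ = 7.696e-48 m³.
Result: 3.80e3 × 7.696e-48 = 2.924e-44 m³.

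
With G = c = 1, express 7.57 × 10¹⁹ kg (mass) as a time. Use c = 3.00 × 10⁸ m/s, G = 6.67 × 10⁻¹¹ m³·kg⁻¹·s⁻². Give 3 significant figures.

1.87 × 10⁻¹⁶ s

Mass → time via G/c³.
7.57 × 10¹⁹ kg × (G/c³) = 1.87 × 10⁻¹⁶ s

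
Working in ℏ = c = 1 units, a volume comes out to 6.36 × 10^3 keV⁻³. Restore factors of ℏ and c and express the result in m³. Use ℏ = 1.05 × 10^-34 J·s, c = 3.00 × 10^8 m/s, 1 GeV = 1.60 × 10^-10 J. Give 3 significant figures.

4.85 × 10^-26 m³

Volume is [L]³ = [E]⁻³·(ℏc)³.
1 GeV⁻³ → (ℏc)³ × (1 GeV in J)⁻³ = 7.63 × 10^-48 m³.
Convert the energy scale: 6.36 × 10^3 keV⁻³ = 6.36 × 10^21 GeV⁻³.
Result: 6.36 × 10^21 × 7.63 × 10^-48 = 4.85 × 10^-26 m³.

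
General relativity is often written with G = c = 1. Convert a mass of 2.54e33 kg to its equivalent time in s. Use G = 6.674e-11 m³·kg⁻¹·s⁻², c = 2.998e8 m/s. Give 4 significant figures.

Mass → time via G/c³.
2.54e33 kg × (G/c³) = 6.291e-3 s

6.291e-3 s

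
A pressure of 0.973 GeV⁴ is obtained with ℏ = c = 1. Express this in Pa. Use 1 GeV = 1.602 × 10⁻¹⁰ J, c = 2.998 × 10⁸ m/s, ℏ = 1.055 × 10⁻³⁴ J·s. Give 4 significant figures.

2.025 × 10³⁷ Pa

Pressure is [E]/[L]³ = [E]⁴/(ℏc)³.
1 GeV⁴ → 1/(ℏc)³ × (1 GeV in J)⁴ = 2.082 × 10³⁷ Pa.
Result: 0.973 × 2.082 × 10³⁷ = 2.025 × 10³⁷ Pa.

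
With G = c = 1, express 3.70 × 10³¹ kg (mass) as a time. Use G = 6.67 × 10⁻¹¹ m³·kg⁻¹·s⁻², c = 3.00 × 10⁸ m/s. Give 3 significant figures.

9.14 × 10⁻⁵ s

Mass → time via G/c³.
3.70 × 10³¹ kg × (G/c³) = 9.14 × 10⁻⁵ s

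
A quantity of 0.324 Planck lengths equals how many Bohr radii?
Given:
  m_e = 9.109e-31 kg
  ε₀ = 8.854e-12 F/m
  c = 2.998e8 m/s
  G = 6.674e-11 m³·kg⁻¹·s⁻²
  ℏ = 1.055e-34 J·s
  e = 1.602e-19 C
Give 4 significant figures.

Planck length: ℓ_P = √(ℏG/c³) = 1.616e-35 m
Bohr radius: a₀ = 4πε₀ℏ²/(m_e e²) = 5.297e-11 m
0.324 × 1.616e-35 / 5.297e-11 = 9.887e-26

9.887e-26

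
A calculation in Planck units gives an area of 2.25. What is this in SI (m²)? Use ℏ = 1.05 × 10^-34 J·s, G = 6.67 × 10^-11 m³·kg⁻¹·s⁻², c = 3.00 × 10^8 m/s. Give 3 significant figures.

One Planck area: A_P = ℏG/c³ = 2.59 × 10^-70 m².
2.25 × 2.59 × 10^-70 m² = 5.84 × 10^-70 m²

5.84 × 10^-70 m²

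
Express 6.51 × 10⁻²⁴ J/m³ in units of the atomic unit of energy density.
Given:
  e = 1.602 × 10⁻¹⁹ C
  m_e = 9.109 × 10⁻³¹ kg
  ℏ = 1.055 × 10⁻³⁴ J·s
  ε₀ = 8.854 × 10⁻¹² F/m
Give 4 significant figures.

2.222 × 10⁻³⁷

atomic unit of energy density: u_au = E_h/a₀³ = m_e⁴e¹⁰/((4πε₀)⁵ℏ⁸) = 2.929 × 10¹³ J/m³.
6.51 × 10⁻²⁴ / 2.929 × 10¹³ = 2.222 × 10⁻³⁷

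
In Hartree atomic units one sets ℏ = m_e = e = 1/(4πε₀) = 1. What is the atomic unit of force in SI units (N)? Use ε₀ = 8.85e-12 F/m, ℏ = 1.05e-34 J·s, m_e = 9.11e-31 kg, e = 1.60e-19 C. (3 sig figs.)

F_au = E_h/a₀ = m_e²e⁶/((4πε₀)³ℏ⁴)
E_h = 4.38e-18 J
a₀ = 5.26e-11 m
E_h/a₀ = 8.33e-8 N

8.33e-8 N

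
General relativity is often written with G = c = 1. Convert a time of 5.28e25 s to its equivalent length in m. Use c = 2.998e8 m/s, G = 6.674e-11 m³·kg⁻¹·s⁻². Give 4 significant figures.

1.583e34 m

Time → length via c.
5.28e25 s × (c) = 1.583e34 m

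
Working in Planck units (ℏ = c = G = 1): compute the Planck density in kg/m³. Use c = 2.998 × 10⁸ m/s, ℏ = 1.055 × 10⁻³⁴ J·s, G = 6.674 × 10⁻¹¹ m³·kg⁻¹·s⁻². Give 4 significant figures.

5.154 × 10⁹⁶ kg/m³

Dimensional analysis gives ρ_P = c⁵/(ℏG²).
  = 2.422 × 10⁴² / 4.699 × 10⁻⁵⁵
  = 5.154 × 10⁹⁶ kg/m³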